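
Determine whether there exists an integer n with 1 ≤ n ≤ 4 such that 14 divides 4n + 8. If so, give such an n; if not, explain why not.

There is no such integer n in that range.

At n = 1, 4·1 + 8 = 12 ≡ 12 (mod 14), and each step in n adds 4, giving residues 12, 2, 6, 10 for n = 1, 2, 3, 4.
None is 0, so 14 never divides 4n + 8 on this range.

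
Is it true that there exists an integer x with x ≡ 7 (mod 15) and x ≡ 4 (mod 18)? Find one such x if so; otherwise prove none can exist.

x = 22

The moduli are not coprime: gcd(15, 18) = 3. Compatibility requires 3 ∣ (4 − 7) = -3, which holds, so solutions exist.
Step through x = 7, 7 + 15, 7 + 2·15, …: the values 7, 22 reduce mod 18 to 7, 4. The value 22 hits 4.
Check: 22 mod 15 = 7, 22 mod 18 = 4. ✓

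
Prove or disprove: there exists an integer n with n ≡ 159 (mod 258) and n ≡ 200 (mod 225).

No, no such integer exists.

Both moduli are multiples of 3 = gcd(258, 225), so any solution would satisfy n ≡ 159 and n ≡ 200 modulo 3 simultaneously.
But 159 mod 3 = 0 while 200 mod 3 = 2, a contradiction.
Hence the system has no solution.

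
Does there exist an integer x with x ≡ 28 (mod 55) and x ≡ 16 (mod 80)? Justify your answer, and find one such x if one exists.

No, no such integer exists.

Reduce both congruences modulo 5, which divides 55 and 80: they say x ≡ 28 (mod 5) and x ≡ 16 (mod 5).
However 28 ≡ 3 and 16 ≡ 1 (mod 5), and 3 ≠ 1.
Hence the system has no solution.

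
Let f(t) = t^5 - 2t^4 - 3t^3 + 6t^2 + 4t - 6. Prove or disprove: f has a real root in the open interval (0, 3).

f(0) = -6 and f(3) = 60, which have opposite signs.
As a polynomial, f is continuous on every closed interval.
By the Intermediate Value Theorem, f takes the value 0 somewhere in the open interval.

Such a root exists.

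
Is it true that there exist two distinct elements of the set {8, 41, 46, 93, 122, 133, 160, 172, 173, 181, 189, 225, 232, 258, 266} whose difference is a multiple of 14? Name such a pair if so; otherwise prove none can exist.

8 and 232 are such a pair.

Both 8 and 232 leave remainder 8 on division by 14; their difference 224 = 16·14 is a multiple of 14.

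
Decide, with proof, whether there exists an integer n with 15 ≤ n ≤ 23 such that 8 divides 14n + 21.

For n = 15, 16, …, 23 the values of 14n + 21 modulo 8 are 7, 5, 3, 1, 7, 5, 3, 1, 7 respectively.
Since 0 is absent from this list, 8 ∤ 14n + 21 for every n with 15 ≤ n ≤ 23.

There is no such integer n in that range.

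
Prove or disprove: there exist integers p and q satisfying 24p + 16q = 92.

Both 24 and 16 are divisible by gcd(24, 16) = 8, hence so is any combination 24p + 16q.
But 92 = 8·11 + 4, so 8 ∤ 92.
Hence no integers p, q satisfy the equation.

No, no such integers exist.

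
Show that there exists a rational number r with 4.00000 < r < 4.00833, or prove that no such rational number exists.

r = 485/121

Scale by 121: the interval becomes (484.00000, 485.00793), which contains the integer 485.
So r = 485/121 works: it is a ratio of integers, and dividing 121·4.00000 < 485 < 121·4.00833 through by 121 gives 4.00000 < 485/121 < 4.00833.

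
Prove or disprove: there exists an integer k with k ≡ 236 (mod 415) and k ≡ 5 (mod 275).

No such integer exists.

Reduce both congruences modulo 5, which divides 415 and 275: they say k ≡ 236 (mod 5) and k ≡ 5 (mod 5).
However 236 ≡ 1 and 5 ≡ 0 (mod 5), and 1 ≠ 0.
Hence the system has no solution.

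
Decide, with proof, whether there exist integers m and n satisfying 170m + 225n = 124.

Both 170 and 225 are divisible by gcd(170, 225) = 5, hence so is any combination 170m + 225n.
But 124 = 5·24 + 4, so 5 ∤ 124.
Therefore 170m + 225n = 124 has no solution in integers.

No, no such integers exist.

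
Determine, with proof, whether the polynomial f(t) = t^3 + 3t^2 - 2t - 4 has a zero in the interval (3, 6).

No such root exists.

The endpoint values f(3) = 44 and f(6) = 308 are both positive. Claim: f(t) > 0 for every t in (3, 6).
Substitute t = 3 + u, where 0 < u < 3 on the interval. Expanding, f(3 + u) = u^3 + 12u^2 + 43u + 44.
The nonzero coefficients here are all positive, so for u > 0 every term is positive (or zero), and the constant term 44 is strictly positive.
Therefore f(t) > 0 throughout (3, 6), and f has no zero there.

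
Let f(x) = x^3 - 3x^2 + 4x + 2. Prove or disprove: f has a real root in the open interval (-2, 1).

f(-2) = -26 and f(1) = 4, which have opposite signs.
f is continuous everywhere (it is a polynomial), in particular on [-2, 1].
By the Intermediate Value Theorem f must vanish at some point of (-2, 1).

Yes, f has a root in the interval.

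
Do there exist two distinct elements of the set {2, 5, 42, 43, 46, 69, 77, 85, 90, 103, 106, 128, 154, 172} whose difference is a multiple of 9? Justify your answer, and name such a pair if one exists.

2 mod 9 = 2 and 128 mod 9 = 2, so 128 − 2 = 126 = 14·9.

The pair (2, 128) works.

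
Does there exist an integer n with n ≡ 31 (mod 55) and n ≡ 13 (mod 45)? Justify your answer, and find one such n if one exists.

There is no such integer.

Both moduli are multiples of 5 = gcd(55, 45), so any solution would satisfy n ≡ 31 and n ≡ 13 modulo 5 simultaneously.
However 31 ≡ 1 and 13 ≡ 3 (mod 5), and 1 ≠ 3.
Hence the system has no solution.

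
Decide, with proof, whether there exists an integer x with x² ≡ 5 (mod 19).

x = 9

x = 9 works: 9² = 81, and 81 − 5 = 76 = 4·19.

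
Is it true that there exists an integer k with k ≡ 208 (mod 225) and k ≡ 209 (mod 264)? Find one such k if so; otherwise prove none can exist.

Both moduli are multiples of 3 = gcd(225, 264), so any solution would satisfy k ≡ 208 and k ≡ 209 modulo 3 simultaneously.
These are incompatible: 208 − 209 = -1 is not divisible by 3.
Hence the system has no solution.

There is no such integer.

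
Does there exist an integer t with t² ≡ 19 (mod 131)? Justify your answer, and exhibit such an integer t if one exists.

No, no such integer exists.

Apply Euler's criterion with the prime 131: 19 is a quadratic residue iff 19^65 ≡ 1 (mod 131), and a non-residue iff it is ≡ −1.
Repeated squaring mod 131: 19^2 = 361 ≡ 99; 19^4 ≡ 99² = 9801 ≡ 107; 19^8 ≡ 107² = 11449 ≡ 52; 19^16 ≡ 52² = 2704 ≡ 84; 19^32 ≡ 84² = 7056 ≡ 113; 19^64 ≡ 113² = 12769 ≡ 62.
Since 65 = 64 + 1, 19^65 ≡ 62 · 19; multiplying out mod 131: 62·19 = 1178 ≡ 130. Thus 19^65 ≡ 130 ≡ −1 (mod 131).
By Euler's criterion 19 is a quadratic non-residue mod 131: no t satisfies t² ≡ 19 (mod 131).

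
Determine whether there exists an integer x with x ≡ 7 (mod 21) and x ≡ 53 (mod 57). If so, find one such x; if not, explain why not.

No, no such integer exists.

Both moduli are multiples of 3 = gcd(21, 57), so any solution would satisfy x ≡ 7 and x ≡ 53 modulo 3 simultaneously.
These are incompatible: 7 − 53 = -46 is not divisible by 3.
Hence the system has no solution.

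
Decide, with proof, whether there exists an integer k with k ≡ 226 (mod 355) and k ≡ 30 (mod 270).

There is no such integer.

Reduce both congruences modulo 5, which divides 355 and 270: they say k ≡ 226 (mod 5) and k ≡ 30 (mod 5).
But 226 mod 5 = 1 while 30 mod 5 = 0, a contradiction.
So no integer satisfies both congruences.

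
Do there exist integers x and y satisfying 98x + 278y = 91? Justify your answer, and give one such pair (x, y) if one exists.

gcd(98, 278) = 2, so every integer of the form 98x + 278y is a multiple of 2.
But 91 is not a multiple of 2 (it leaves remainder 1).
Therefore 98x + 278y = 91 has no solution in integers.

No, no such integers exist.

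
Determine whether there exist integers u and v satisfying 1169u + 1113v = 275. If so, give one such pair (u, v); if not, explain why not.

No, no such integers exist.

Both 1169 and 1113 are divisible by gcd(1169, 1113) = 7, hence so is any combination 1169u + 1113v.
However 275 leaves remainder 2 on division by 7.
Hence no integers u, v satisfy the equation.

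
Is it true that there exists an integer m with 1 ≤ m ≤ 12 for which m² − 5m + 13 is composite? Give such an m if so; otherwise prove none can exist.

At m = 7: 7² − 5·7 + 13 = 27 = 3·9, which is composite.

m = 7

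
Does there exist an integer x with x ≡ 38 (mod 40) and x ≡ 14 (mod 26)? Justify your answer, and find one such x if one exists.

x = 118

The moduli are not coprime: gcd(40, 26) = 2. Compatibility requires 2 ∣ (14 − 38) = -24, which holds, so solutions exist.
Step through x = 38, 38 + 40, 38 + 2·40, …: the values 38, 78, 118 reduce mod 26 to 12, 0, 14. The value 118 hits 14.
Indeed 118 ≡ 38 (mod 40) and 118 ≡ 14 (mod 26).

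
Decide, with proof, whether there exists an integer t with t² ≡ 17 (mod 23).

Apply Euler's criterion with the prime 23: 17 is a quadratic residue iff 17^11 ≡ 1 (mod 23), and a non-residue iff it is ≡ −1.
Squaring successively (mod 23): 17^2 = 289 ≡ 13; 17^4 ≡ 13² = 169 ≡ 8; 17^8 ≡ 8² = 64 ≡ 18.
Since 11 = 8 + 2 + 1, 17^11 ≡ 18 · 13 · 17; multiplying out mod 23: 18·13 = 234 ≡ 4, then 4·17 = 68 ≡ 22. Thus 17^11 ≡ 22 ≡ −1 (mod 23).
The value −1 means 17 is a non-residue modulo 23, so t² ≡ 17 (mod 23) is impossible.

There is no such integer.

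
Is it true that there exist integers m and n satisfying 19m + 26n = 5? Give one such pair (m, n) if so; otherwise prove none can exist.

Since gcd(19, 26) = 1, every integer is an integer combination of 19 and 26.
Euclidean algorithm: 26 = 1·19 + 7, 19 = 2·7 + 5, 7 = 1·5 + 2, 5 = 2·2 + 1, 2 = 2·1 + 0.
Working back up the chain: 1 = 5 − 2·2 = 5 − 2·(7 − 1·5) = −2·7 + 3·5 = −2·7 + 3·(19 − 2·7) = 3·19 − 8·7 = 3·19 − 8·(26 − 1·19) = −8·26 + 11·19. So 19·11 + 26·(-8) = 1.
Scaling by 5 gives the particular solution (m, n) = (55, -40).
The general solution is m = 55 + 26k, n = -40 − 19k; taking k = -2 gives the smaller pair m = 3, n = -2.
Check: 19·3 + 26·(-2) = 57 − 52 = 5. ✓

m = 3, n = -2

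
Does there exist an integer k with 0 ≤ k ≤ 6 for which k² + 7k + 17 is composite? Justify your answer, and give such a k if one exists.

At k = 1: 1² + 7·1 + 17 = 25 = 5·5, which is composite.

k = 1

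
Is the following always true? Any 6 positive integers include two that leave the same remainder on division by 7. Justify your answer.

Consider the 6 integers 29, 30, …, 34. They lie in distinct residue classes modulo 7, since 6 ≤ 7.
Hence this collection has no pair with equal remainders mod 7, disproving the claim.

No; for instance {29, 30, 31, 32, 33, 34} is a counterexample.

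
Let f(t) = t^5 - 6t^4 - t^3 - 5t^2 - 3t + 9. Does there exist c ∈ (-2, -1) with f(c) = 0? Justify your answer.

Yes, f has a root in the interval.

f(-2) = -125 and f(-1) = 1, which have opposite signs.
As a polynomial, f is continuous on every closed interval.
By the Intermediate Value Theorem f must vanish at some point of (-2, -1).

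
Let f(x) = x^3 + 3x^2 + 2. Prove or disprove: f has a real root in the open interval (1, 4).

No.

f(1) = 6 and f(4) = 114, both positive, so a sign-change argument is unavailable; we show f keeps this sign on the whole interval.
Substitute x = 1 + u, where 0 < u < 3 on the interval. Expanding, f(1 + u) = u^3 + 6u^2 + 9u + 6.
All 4 nonzero coefficients of this polynomial in u are positive; hence for u > 0 the value is a sum of positive terms (the constant 6 among them).
So f is strictly positive on (1, 4); no root exists in the interval.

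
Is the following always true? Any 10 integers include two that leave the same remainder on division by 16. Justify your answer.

Try 10 consecutive integers, 32, 33, …, 41. Their remainders mod 16 are 0, 1, 2, 3, 4, 5, 6, 7, 8, 9 — pairwise different, as any 10 ≤ 16 consecutive integers have distinct residues.
So no two of them leave the same remainder on division by 16; the claim fails for this set.

No; for instance {32, 33, 34, 35, 36, 37, 38, 39, 40, 41} is a counterexample.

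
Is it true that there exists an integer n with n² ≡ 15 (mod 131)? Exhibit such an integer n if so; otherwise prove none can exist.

n = 88

n = 88 works: 88² = 7744, and 7744 − 15 = 7729 = 59·131.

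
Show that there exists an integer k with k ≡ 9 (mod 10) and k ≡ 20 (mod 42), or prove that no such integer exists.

gcd(10, 42) = 2. If k ≡ 9 (mod 10) and k ≡ 20 (mod 42), then k ≡ 9 (mod 2) and k ≡ 20 (mod 2).
However 9 ≡ 1 and 20 ≡ 0 (mod 2), and 1 ≠ 0.
So no integer satisfies both congruences.

No, no such integer exists.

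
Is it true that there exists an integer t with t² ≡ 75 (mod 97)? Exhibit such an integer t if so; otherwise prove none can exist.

t = 47

Take t = 47. Then 47² = 2209 = 22·97 + 75, so 47² ≡ 75 (mod 97).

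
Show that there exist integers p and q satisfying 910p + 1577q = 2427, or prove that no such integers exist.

p = 1266, q = -729

Since gcd(910, 1577) = 1, every integer is an integer combination of 910 and 1577.
Euclidean algorithm: 1577 = 1·910 + 667, 910 = 1·667 + 243, 667 = 2·243 + 181, 243 = 1·181 + 62, 181 = 2·62 + 57, 62 = 1·57 + 5, 57 = 11·5 + 2, 5 = 2·2 + 1, 2 = 2·1 + 0.
Working back up the chain: 1 = 5 − 2·2 = 5 − 2·(57 − 11·5) = −2·57 + 23·5 = −2·57 + 23·(62 − 1·57) = 23·62 − 25·57 = 23·62 − 25·(181 − 2·62) = −25·181 + 73·62 = −25·181 + 73·(243 − 1·181) = 73·243 − 98·181 = 73·243 − 98·(667 − 2·243) = −98·667 + 269·243 = −98·667 + 269·(910 − 1·667) = 269·910 − 367·667 = 269·910 − 367·(1577 − 1·910) = −367·1577 + 636·910. So 910·636 + 1577·(-367) = 1.
Multiplying through by 2427: p = 636·2427 = 1543572, q = (-367)·2427 = -890709 is a solution.
Subtracting 978·1577 from p and adding 978·910 to q gives the tidier solution (1266, -729).
Check: 910·1266 + 1577·(-729) = 1152060 − 1149633 = 2427. ✓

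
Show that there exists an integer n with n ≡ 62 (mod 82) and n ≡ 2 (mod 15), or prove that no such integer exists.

n = 62

Since 82 and 15 share no common factor, CRT says the pair of congruences has a solution (unique mod 1230).
Write n = 62 + 82t and require 62 + 82t ≡ 2 (mod 15), i.e. 82t ≡ 0 (mod 15).
82 ≡ 7 (mod 15), so this reads 7t ≡ 0 (mod 15). t = 0 satisfies this.
Taking t = 0 gives n = 62 + 82·0 = 62.
Check: 62 mod 82 = 62, 62 mod 15 = 2. ✓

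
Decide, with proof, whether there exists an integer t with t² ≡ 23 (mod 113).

No such integer exists.

Apply Euler's criterion with the prime 113: 23 is a quadratic residue iff 23^56 ≡ 1 (mod 113), and a non-residue iff it is ≡ −1.
Squaring successively (mod 113): 23^2 = 529 ≡ 77; 23^4 ≡ 77² = 5929 ≡ 53; 23^8 ≡ 53² = 2809 ≡ 97; 23^16 ≡ 97² = 9409 ≡ 30; 23^32 ≡ 30² = 900 ≡ 109.
Since 56 = 32 + 16 + 8, 23^56 ≡ 109 · 30 · 97; multiplying out mod 113: 109·30 = 3270 ≡ 106, then 106·97 = 10282 ≡ 112. Thus 23^56 ≡ 112 ≡ −1 (mod 113).
By Euler's criterion 23 is a quadratic non-residue mod 113: no t satisfies t² ≡ 23 (mod 113).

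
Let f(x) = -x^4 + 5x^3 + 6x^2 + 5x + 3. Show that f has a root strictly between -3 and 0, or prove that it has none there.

Such a root exists.

f(-3) = -174 and f(0) = 3, which have opposite signs.
As a polynomial, f is continuous on every closed interval.
By the Intermediate Value Theorem f must vanish at some point of (-3, 0).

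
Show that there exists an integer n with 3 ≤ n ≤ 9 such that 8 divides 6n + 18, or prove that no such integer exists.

n = 5

n = 5 works, since 6·5 + 18 = 48 = 6·8.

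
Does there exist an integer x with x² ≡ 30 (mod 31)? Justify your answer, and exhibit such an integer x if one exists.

There is no such integer.

31 is prime, so by Euler's criterion 30 is a square mod 31 iff 30^((31−1)/2) = 30^15 ≡ 1 (mod 31).
Repeated squaring mod 31: 30^2 = 900 ≡ 1; 30^4 ≡ 1² = 1 ≡ 1; 30^8 ≡ 1² = 1 ≡ 1.
Since 15 = 8 + 4 + 2 + 1, 30^15 ≡ 1 · 1 · 1 · 30; multiplying out mod 31: 1·1 = 1 ≡ 1, then 1·1 = 1 ≡ 1, then 1·30 = 30 ≡ 30. Thus 30^15 ≡ 30 ≡ −1 (mod 31).
The value −1 means 30 is a non-residue modulo 31, so x² ≡ 30 (mod 31) is impossible.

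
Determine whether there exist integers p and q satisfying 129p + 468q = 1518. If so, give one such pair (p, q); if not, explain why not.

Since gcd(129, 468) = 3 and 1518 = 3·506, Bézout's identity guarantees a solution.
Dividing through by 3 reduces the equation to 43p + 156q = 506.
Run the Euclidean algorithm on 156 and 43: 156 = 3·43 + 27, 43 = 1·27 + 16, 27 = 1·16 + 11, 16 = 1·11 + 5, 11 = 2·5 + 1, 5 = 5·1 + 0.
Working back up the chain: 1 = 11 − 2·5 = 11 − 2·(16 − 1·11) = −2·16 + 3·11 = −2·16 + 3·(27 − 1·16) = 3·27 − 5·16 = 3·27 − 5·(43 − 1·27) = −5·43 + 8·27 = −5·43 + 8·(156 − 3·43) = 8·156 − 29·43. So 43·(-29) + 156·8 = 1.
Times 506: 43·(-14674) + 156·4048 = 506, so (-14674, 4048) solves it.
The general solution is p = -14674 + 156k, q = 4048 − 43k; taking k = 95 gives the smaller pair p = 146, q = -37.
Check: 129·146 + 468·(-37) = 18834 − 17316 = 1518. ✓

p = 146, q = -37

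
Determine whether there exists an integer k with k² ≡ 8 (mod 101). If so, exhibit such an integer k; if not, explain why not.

Apply Euler's criterion with the prime 101: 8 is a quadratic residue iff 8^50 ≡ 1 (mod 101), and a non-residue iff it is ≡ −1.
Repeated squaring mod 101: 8^2 = 64 ≡ 64; 8^4 ≡ 64² = 4096 ≡ 56; 8^8 ≡ 56² = 3136 ≡ 5; 8^16 ≡ 5² = 25 ≡ 25; 8^32 ≡ 25² = 625 ≡ 19.
Since 50 = 32 + 16 + 2, 8^50 ≡ 19 · 25 · 64; multiplying out mod 101: 19·25 = 475 ≡ 71, then 71·64 = 4544 ≡ 100. Thus 8^50 ≡ 100 ≡ −1 (mod 101).
By Euler's criterion 8 is a quadratic non-residue mod 101: no k satisfies k² ≡ 8 (mod 101).

There is no such integer.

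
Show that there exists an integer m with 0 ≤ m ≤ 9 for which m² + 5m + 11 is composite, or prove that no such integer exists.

m = 8

At m = 8: 8² + 5·8 + 11 = 115 = 5·23, which is composite.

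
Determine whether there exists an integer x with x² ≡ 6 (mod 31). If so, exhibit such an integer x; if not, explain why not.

31 is prime, so by Euler's criterion 6 is a square mod 31 iff 6^((31−1)/2) = 6^15 ≡ 1 (mod 31).
Squaring successively (mod 31): 6^2 = 36 ≡ 5; 6^4 ≡ 5² = 25 ≡ 25; 6^8 ≡ 25² = 625 ≡ 5.
Since 15 = 8 + 4 + 2 + 1, 6^15 ≡ 5 · 25 · 5 · 6; multiplying out mod 31: 5·25 = 125 ≡ 1, then 1·5 = 5 ≡ 5, then 5·6 = 30 ≡ 30. Thus 6^15 ≡ 30 ≡ −1 (mod 31).
The value −1 means 6 is a non-residue modulo 31, so x² ≡ 6 (mod 31) is impossible.

There is no such integer.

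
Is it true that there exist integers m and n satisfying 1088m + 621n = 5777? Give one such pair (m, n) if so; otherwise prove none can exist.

m = 523, n = -907

1088 and 621 are coprime, so 1088m + 621n ranges over all of ℤ.
Run the Euclidean algorithm on 1088 and 621: 1088 = 1·621 + 467, 621 = 1·467 + 154, 467 = 3·154 + 5, 154 = 30·5 + 4, 5 = 1·4 + 1, 4 = 4·1 + 0.
Back-substituting, 1 = 5 − 1·4 = 5 − (154 − 30·5) = −154 + 31·5 = −154 + 31·(467 − 3·154) = 31·467 − 94·154 = 31·467 − 94·(621 − 1·467) = −94·621 + 125·467 = −94·621 + 125·(1088 − 1·621) = 125·1088 − 219·621; that is, 1088·125 + 621·(-219) = 1.
Times 5777: 1088·722125 + 621·(-1265163) = 5777, so (722125, -1265163) solves it.
Shifting by a multiple of (621, −1088) keeps it a solution: m = 722125 − 1162·621 = 523, n = -1265163 + 1162·1088 = -907.
Indeed 1088·523 + 621·(-907) = 569024 − 563247 = 5777.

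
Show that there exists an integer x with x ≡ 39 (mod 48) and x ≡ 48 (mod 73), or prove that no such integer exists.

x = 1143

Since 48 and 73 share no common factor, CRT says the pair of congruences has a solution (unique mod 3504).
Write x = 39 + 48t and require 39 + 48t ≡ 48 (mod 73), i.e. 48t ≡ 9 (mod 73).
Since 48·35 = 1680 = 23·73 + 1, the inverse of 48 mod 73 is 35.
Multiplying by 35: t ≡ 35·9 = 315 ≡ 23 (mod 73).
Taking t = 23 gives x = 39 + 48·23 = 1143.
Indeed 1143 ≡ 39 (mod 48) and 1143 ≡ 48 (mod 73).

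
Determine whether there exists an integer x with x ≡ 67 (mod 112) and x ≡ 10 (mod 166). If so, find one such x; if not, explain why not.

Both moduli are multiples of 2 = gcd(112, 166), so any solution would satisfy x ≡ 67 and x ≡ 10 modulo 2 simultaneously.
These are incompatible: 67 − 10 = 57 is not divisible by 2.
Therefore no such x exists.

No such integer exists.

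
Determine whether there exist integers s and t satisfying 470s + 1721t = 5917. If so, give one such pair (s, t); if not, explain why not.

s = 939, t = -253

470 and 1721 are coprime, so 470s + 1721t ranges over all of ℤ.
Dividing repeatedly: 1721 = 3·470 + 311, 470 = 1·311 + 159, 311 = 1·159 + 152, 159 = 1·152 + 7, 152 = 21·7 + 5, 7 = 1·5 + 2, 5 = 2·2 + 1, 2 = 2·1 + 0.
Unwinding: 1 = 5 − 2·2 = 5 − 2·(7 − 1·5) = −2·7 + 3·5 = −2·7 + 3·(152 − 21·7) = 3·152 − 65·7 = 3·152 − 65·(159 − 1·152) = −65·159 + 68·152 = −65·159 + 68·(311 − 1·159) = 68·311 − 133·159 = 68·311 − 133·(470 − 1·311) = −133·470 + 201·311 = −133·470 + 201·(1721 − 3·470) = 201·1721 − 736·470, i.e. 470·(-736) + 1721·201 = 1.
Multiplying through by 5917: s = (-736)·5917 = -4354912, t = 201·5917 = 1189317 is a solution.
Shifting by a multiple of (1721, −470) keeps it a solution: s = -4354912 + 2531·1721 = 939, t = 1189317 − 2531·470 = -253.
Indeed 470·939 + 1721·(-253) = 441330 − 435413 = 5917.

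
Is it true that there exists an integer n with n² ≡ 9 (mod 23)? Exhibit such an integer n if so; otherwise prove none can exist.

n = 20

Take n = 20. Then 20² = 400 = 17·23 + 9, so 20² ≡ 9 (mod 23).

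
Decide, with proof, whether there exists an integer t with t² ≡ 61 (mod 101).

101 is prime, so by Euler's criterion 61 is a square mod 101 iff 61^((101−1)/2) = 61^50 ≡ 1 (mod 101).
Repeated squaring mod 101: 61^2 = 3721 ≡ 85; 61^4 ≡ 85² = 7225 ≡ 54; 61^8 ≡ 54² = 2916 ≡ 88; 61^16 ≡ 88² = 7744 ≡ 68; 61^32 ≡ 68² = 4624 ≡ 79.
Since 50 = 32 + 16 + 2, 61^50 ≡ 79 · 68 · 85; multiplying out mod 101: 79·68 = 5372 ≡ 19, then 19·85 = 1615 ≡ 100. Thus 61^50 ≡ 100 ≡ −1 (mod 101).
By Euler's criterion 61 is a quadratic non-residue mod 101: no t satisfies t² ≡ 61 (mod 101).

No, no such integer exists.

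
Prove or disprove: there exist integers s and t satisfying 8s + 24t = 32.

s = 1, t = 1

gcd(8, 24) = 8, and 8 divides 32, so integer solutions exist.
Dividing through by 8 reduces the equation to 1s + 3t = 4.
The coefficient of s is 1, so setting t = 0 and s = 4 already solves it.
Shifting by a multiple of (3, −1) keeps it a solution: s = 4 − 1·3 = 1, t = 0 + 1·1 = 1.
Check: 8·1 + 24·1 = 8 + 24 = 32. ✓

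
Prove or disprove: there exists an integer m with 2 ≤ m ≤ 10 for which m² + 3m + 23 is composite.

At m = 6: 6² + 3·6 + 23 = 77 = 7·11, which is composite.

m = 6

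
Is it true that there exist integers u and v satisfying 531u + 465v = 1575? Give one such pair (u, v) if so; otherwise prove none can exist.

Every value of 531u + 465v is a multiple of gcd(531, 465) = 3; since 3 ∣ 1575, solutions exist.
Dividing through by 3 reduces the equation to 177u + 155v = 525.
Run the Euclidean algorithm on 177 and 155: 177 = 1·155 + 22, 155 = 7·22 + 1, 22 = 22·1 + 0.
Back-substituting, 1 = 155 − 7·22 = 155 − 7·(177 − 1·155) = −7·177 + 8·155; that is, 177·(-7) + 155·8 = 1.
Scaling by 525 gives the particular solution (u, v) = (-3675, 4200).
The general solution is u = -3675 + 155k, v = 4200 − 177k; taking k = 24 gives the smaller pair u = 45, v = -48.
Check: 531·45 + 465·(-48) = 23895 − 22320 = 1575. ✓

u = 45, v = -48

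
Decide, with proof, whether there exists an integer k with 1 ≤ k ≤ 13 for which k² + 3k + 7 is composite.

At k = 7: 7² + 3·7 + 7 = 77 = 7·11, which is composite.

k = 7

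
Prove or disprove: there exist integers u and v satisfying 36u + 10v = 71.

No such integers exist.

gcd(36, 10) = 2, so every integer of the form 36u + 10v is a multiple of 2.
However 71 leaves remainder 1 on division by 2.
So the equation is unsolvable over ℤ.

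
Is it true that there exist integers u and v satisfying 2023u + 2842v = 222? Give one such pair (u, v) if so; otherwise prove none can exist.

There are no such integers.

Any value of 2023u + 2842v is a multiple of gcd(2023, 2842) = 7.
However 222 leaves remainder 5 on division by 7.
So the equation is unsolvable over ℤ.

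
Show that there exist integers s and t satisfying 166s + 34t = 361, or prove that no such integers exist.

Any value of 166s + 34t is a multiple of gcd(166, 34) = 2.
However 361 leaves remainder 1 on division by 2.
So the equation is unsolvable over ℤ.

No, no such integers exist.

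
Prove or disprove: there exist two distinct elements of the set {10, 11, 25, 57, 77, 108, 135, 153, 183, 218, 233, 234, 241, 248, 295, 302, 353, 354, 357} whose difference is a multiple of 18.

Reduce each element mod 18: 10↦10, 11↦11, 25↦7, 57↦3, 77↦5, 108↦0, 135↦9, 153↦9, 183↦3, 218↦2, 233↦17, 234↦0, 241↦7, 248↦14, 295↦7, 302↦14, 353↦11, 354↦12, 357↦15. The residue 11 repeats (at 11 and 353), and 353 − 11 = 342 = 19·18.

11 and 353 are such a pair.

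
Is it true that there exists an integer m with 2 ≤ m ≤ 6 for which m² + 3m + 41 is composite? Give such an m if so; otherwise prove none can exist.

At m = 5: 5² + 3·5 + 41 = 81 = 3·27, which is composite.

m = 5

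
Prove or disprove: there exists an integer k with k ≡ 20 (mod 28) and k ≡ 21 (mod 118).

gcd(28, 118) = 2. If k ≡ 20 (mod 28) and k ≡ 21 (mod 118), then k ≡ 20 (mod 2) and k ≡ 21 (mod 2).
However 20 ≡ 0 and 21 ≡ 1 (mod 2), and 0 ≠ 1.
Therefore no such k exists.

No such integer exists.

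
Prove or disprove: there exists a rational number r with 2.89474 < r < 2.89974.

r = 84/29

Look for a denominator N such that an integer falls strictly between N·2.89474 and N·2.89974. N = 29 works: 29·2.89474 = 83.94746 < 84 < 84.09246 = 29·2.89974.
Dividing back, 2.89474 < 84/29 < 2.89974, and 84/29 is rational.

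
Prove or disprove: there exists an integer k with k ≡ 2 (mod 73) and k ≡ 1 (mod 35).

Since 73 and 35 share no common factor, CRT says the pair of congruences has a solution (unique mod 2555).
Any solution of the first congruence is k = 2 + 73t; substituting into the second, 73t ≡ 1 − 2 ≡ 34 (mod 35).
73 ≡ 3 (mod 35), so this reads 3t ≡ 34 (mod 35). Note 3·12 = 36 ≡ 1 (mod 35) (as 36 − 1 = 1·35), so 3⁻¹ ≡ 12.
Multiplying by 12: t ≡ 12·34 = 408 ≡ 23 (mod 35).
Taking t = 23 gives k = 2 + 73·23 = 1681.
Verify: 1681 = 23·73 + 2 and 1681 = 48·35 + 1. ✓

k = 1681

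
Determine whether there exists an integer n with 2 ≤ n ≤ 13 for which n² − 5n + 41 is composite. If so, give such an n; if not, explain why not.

n = 13

At n = 13: 13² − 5·13 + 41 = 145 = 5·29, which is composite.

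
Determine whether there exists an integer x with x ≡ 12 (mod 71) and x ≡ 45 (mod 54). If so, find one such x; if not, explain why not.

x = 1503

gcd(71, 54) = 1, so the Chinese Remainder Theorem guarantees exactly one residue class mod 3834 satisfying both.
Any solution of the first congruence is x = 12 + 71t; substituting into the second, 71t ≡ 45 − 12 ≡ 33 (mod 54).
71 ≡ 17 (mod 54), so this reads 17t ≡ 33 (mod 54). Invert 17 mod 54 by the Euclidean algorithm: 54 = 3·17 + 3, 17 = 5·3 + 2, 3 = 1·2 + 1, 2 = 2·1 + 0; back-substituting, 1 = 3 − 1·2 = 3 − (17 − 5·3) = −17 + 6·3 = −17 + 6·(54 − 3·17) = 6·54 − 19·17. Hence 17·(-19) ≡ 1, so 17⁻¹ ≡ -19 ≡ 35 (mod 54).
Therefore t ≡ 35·33 = 1155 ≡ 21 (mod 54).
Taking t = 21 gives x = 12 + 71·21 = 1503.
Verify: 1503 = 21·71 + 12 and 1503 = 27·54 + 45. ✓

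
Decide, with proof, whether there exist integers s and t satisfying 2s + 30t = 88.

s = 14, t = 2

gcd(2, 30) = 2, and 2 divides 88, so integer solutions exist.
Dividing through by 2 reduces the equation to 1s + 15t = 44.
The coefficient of s is 1, so setting t = 0 and s = 44 already solves it.
Subtracting 2·15 from s and adding 2·1 to t gives the tidier solution (14, 2).
Indeed 2·14 + 30·2 = 28 + 60 = 88.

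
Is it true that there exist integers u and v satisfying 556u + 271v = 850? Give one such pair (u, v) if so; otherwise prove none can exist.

Since gcd(556, 271) = 1, every integer is an integer combination of 556 and 271.
Euclidean algorithm: 556 = 2·271 + 14, 271 = 19·14 + 5, 14 = 2·5 + 4, 5 = 1·4 + 1, 4 = 4·1 + 0.
Back-substituting, 1 = 5 − 1·4 = 5 − (14 − 2·5) = −14 + 3·5 = −14 + 3·(271 − 19·14) = 3·271 − 58·14 = 3·271 − 58·(556 − 2·271) = −58·556 + 119·271; that is, 556·(-58) + 271·119 = 1.
Multiplying through by 850: u = (-58)·850 = -49300, v = 119·850 = 101150 is a solution.
Adding 182·271 to u and subtracting 182·556 from v gives the tidier solution (22, -42).
Check: 556·22 + 271·(-42) = 12232 − 11382 = 850. ✓

u = 22, v = -42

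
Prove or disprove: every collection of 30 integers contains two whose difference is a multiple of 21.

There are exactly 21 possible remainders on division by 21.
Placing 30 integers into 21 classes, some class receives at least two — say a and b.
Then a ≡ b (mod 21), i.e. 21 ∣ (a − b).

Yes, this is always true.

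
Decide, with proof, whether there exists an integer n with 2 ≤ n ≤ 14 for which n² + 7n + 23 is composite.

n = 11

At n = 11: 11² + 7·11 + 23 = 221 = 13·17, which is composite.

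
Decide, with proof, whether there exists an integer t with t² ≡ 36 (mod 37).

t = 31

t = 31 works: 31² = 961, and 961 − 36 = 925 = 25·37.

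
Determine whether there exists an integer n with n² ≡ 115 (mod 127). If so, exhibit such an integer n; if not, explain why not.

Take n = 78. Then 78² = 6084 = 47·127 + 115, so 78² ≡ 115 (mod 127).

n = 78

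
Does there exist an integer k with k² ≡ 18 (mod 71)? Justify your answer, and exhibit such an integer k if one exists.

k = 36

Take k = 36. Then 36² = 1296 = 18·71 + 18, so 36² ≡ 18 (mod 71).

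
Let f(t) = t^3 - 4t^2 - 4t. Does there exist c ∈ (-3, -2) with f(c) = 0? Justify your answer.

The endpoint values f(-3) = -51 and f(-2) = -16 are both negative. Claim: f(t) < 0 for every t in (-3, -2).
Substitute t = -2 − u, where 0 < u < 1 on the interval. Expanding, f(-2 − u) = -u^3 - 10u^2 - 24u - 16.
The nonzero coefficients here are all negative, so for u > 0 every term is negative (or zero), and the constant term -16 is strictly negative.
Therefore f(t) < 0 throughout (-3, -2), and f has no zero there.

f has no root in that interval.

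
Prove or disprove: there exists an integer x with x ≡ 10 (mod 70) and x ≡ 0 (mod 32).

x = 640

gcd(70, 32) = 2. A simultaneous solution exists iff 10 ≡ 0 (mod 2); here 10 mod 2 = 0 = 0 mod 2, so it does.
Put x = 10 + 70t, so we need 70t ≡ 22 (mod 32), equivalently (divide by 2) 35t ≡ 11 (mod 16).
35 ≡ 3 (mod 16), so this reads 3t ≡ 11 (mod 16). Invert 3 mod 16 by the Euclidean algorithm: 16 = 5·3 + 1, 3 = 3·1 + 0; back-substituting, 1 = 16 − 5·3. Hence 3·(-5) ≡ 1, so 3⁻¹ ≡ -5 ≡ 11 (mod 16).
Therefore t ≡ 11·11 = 121 ≡ 9 (mod 16).
Then x = 10 + 70·9 = 640.
Check: 640 mod 70 = 10, 640 mod 32 = 0. ✓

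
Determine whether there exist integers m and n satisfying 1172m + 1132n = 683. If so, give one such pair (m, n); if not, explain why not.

No such integers exist.

Both 1172 and 1132 are divisible by gcd(1172, 1132) = 4, hence so is any combination 1172m + 1132n.
However 683 leaves remainder 3 on division by 4.
Hence no integers m, n satisfy the equation.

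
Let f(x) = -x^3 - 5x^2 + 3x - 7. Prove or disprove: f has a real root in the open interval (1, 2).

The endpoint values f(1) = -10 and f(2) = -29 are both negative. Claim: f(x) < 0 for every x in (1, 2).
Substitute x = 1 + u, where 0 < u < 1 on the interval. Expanding, f(1 + u) = -u^3 - 8u^2 - 10u - 10.
The nonzero coefficients here are all negative, so for u > 0 every term is negative (or zero), and the constant term -10 is strictly negative.
So f is strictly negative on (1, 2); no root exists in the interval.

No such root exists.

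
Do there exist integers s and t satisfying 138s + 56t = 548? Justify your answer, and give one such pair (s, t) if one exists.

s = 6, t = -5

Since gcd(138, 56) = 2 and 548 = 2·274, Bézout's identity guarantees a solution.
Dividing through by 2 reduces the equation to 69s + 28t = 274.
Euclidean algorithm: 69 = 2·28 + 13, 28 = 2·13 + 2, 13 = 6·2 + 1, 2 = 2·1 + 0.
Working back up the chain: 1 = 13 − 6·2 = 13 − 6·(28 − 2·13) = −6·28 + 13·13 = −6·28 + 13·(69 − 2·28) = 13·69 − 32·28. So 69·13 + 28·(-32) = 1.
Multiplying through by 274: s = 13·274 = 3562, t = (-32)·274 = -8768 is a solution.
Subtracting 127·28 from s and adding 127·69 to t gives the tidier solution (6, -5).
Indeed 138·6 + 56·(-5) = 828 − 280 = 548.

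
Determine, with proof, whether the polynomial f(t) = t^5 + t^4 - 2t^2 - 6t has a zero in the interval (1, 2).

Yes, f has a root in the interval.

f(1) = -6 and f(2) = 28, which have opposite signs.
Since f is a polynomial it is continuous on [1, 2].
By the Intermediate Value Theorem f must vanish at some point of (1, 2).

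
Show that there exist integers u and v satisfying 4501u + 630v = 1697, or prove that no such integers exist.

There are no such integers.

Any value of 4501u + 630v is a multiple of gcd(4501, 630) = 7.
However 1697 leaves remainder 3 on division by 7.
So the equation is unsolvable over ℤ.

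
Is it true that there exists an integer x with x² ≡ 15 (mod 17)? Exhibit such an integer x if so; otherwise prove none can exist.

x = 10 works: 10² = 100, and 100 − 15 = 85 = 5·17.

x = 10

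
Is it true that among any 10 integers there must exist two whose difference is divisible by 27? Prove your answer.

No; for instance {72, 73, 74, 75, 76, 77, 78, 79, 80, 81} is a counterexample.

Consider the 10 integers 72, 73, …, 81. They lie in distinct residue classes modulo 27, since 10 ≤ 27.
No two share a residue, so no pair has difference divisible by 27; the claim fails for this set.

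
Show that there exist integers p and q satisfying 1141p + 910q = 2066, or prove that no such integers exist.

Any value of 1141p + 910q is a multiple of gcd(1141, 910) = 7.
However 2066 leaves remainder 1 on division by 7.
Hence no integers p, q satisfy the equation.

No, no such integers exist.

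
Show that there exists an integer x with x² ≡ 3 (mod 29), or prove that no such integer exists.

29 is prime, so by Euler's criterion 3 is a square mod 29 iff 3^((29−1)/2) = 3^14 ≡ 1 (mod 29).
Repeated squaring mod 29: 3^2 = 9 ≡ 9; 3^4 ≡ 9² = 81 ≡ 23; 3^8 ≡ 23² = 529 ≡ 7.
Since 14 = 8 + 4 + 2, 3^14 ≡ 7 · 23 · 9; multiplying out mod 29: 7·23 = 161 ≡ 16, then 16·9 = 144 ≡ 28. Thus 3^14 ≡ 28 ≡ −1 (mod 29).
The value −1 means 3 is a non-residue modulo 29, so x² ≡ 3 (mod 29) is impossible.

There is no such integer.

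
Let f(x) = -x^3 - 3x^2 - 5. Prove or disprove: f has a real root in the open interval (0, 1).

f(0) = -5 and f(1) = -9, both negative, so a sign-change argument is unavailable; we show f keeps this sign on the whole interval.
Every nonzero coefficient of f(x) = -x^3 - 3x^2 - 5 is negative; for x > 0 each term then has that sign, and the constant term -5 is strictly negative.
So f is strictly negative on (0, 1); no root exists in the interval.

f has no root in that interval.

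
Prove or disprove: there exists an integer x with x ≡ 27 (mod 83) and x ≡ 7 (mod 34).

gcd(83, 34) = 1, so the Chinese Remainder Theorem guarantees exactly one residue class mod 2822 satisfying both.
Write x = 27 + 83t and require 27 + 83t ≡ 7 (mod 34), i.e. 83t ≡ 14 (mod 34).
83 ≡ 15 (mod 34), so this reads 15t ≡ 14 (mod 34). Note 15·25 = 375 ≡ 1 (mod 34) (as 375 − 1 = 11·34), so 15⁻¹ ≡ 25.
Therefore t ≡ 25·14 = 350 ≡ 10 (mod 34).
With t = 10: x = 27 + 83·10 = 857.
Check: 857 mod 83 = 27, 857 mod 34 = 7. ✓

x = 857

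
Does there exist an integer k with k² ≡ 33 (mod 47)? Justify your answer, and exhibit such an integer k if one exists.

Apply Euler's criterion with the prime 47: 33 is a quadratic residue iff 33^23 ≡ 1 (mod 47), and a non-residue iff it is ≡ −1.
Squaring successively (mod 47): 33^2 = 1089 ≡ 8; 33^4 ≡ 8² = 64 ≡ 17; 33^8 ≡ 17² = 289 ≡ 7; 33^16 ≡ 7² = 49 ≡ 2.
Since 23 = 16 + 4 + 2 + 1, 33^23 ≡ 2 · 17 · 8 · 33; multiplying out mod 47: 2·17 = 34 ≡ 34, then 34·8 = 272 ≡ 37, then 37·33 = 1221 ≡ 46. Thus 33^23 ≡ 46 ≡ −1 (mod 47).
The value −1 means 33 is a non-residue modulo 47, so k² ≡ 33 (mod 47) is impossible.

No such integer exists.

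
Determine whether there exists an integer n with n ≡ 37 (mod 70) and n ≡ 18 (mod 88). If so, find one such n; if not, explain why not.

No such integer exists.

gcd(70, 88) = 2. If n ≡ 37 (mod 70) and n ≡ 18 (mod 88), then n ≡ 37 (mod 2) and n ≡ 18 (mod 2).
These are incompatible: 37 − 18 = 19 is not divisible by 2.
So no integer satisfies both congruences.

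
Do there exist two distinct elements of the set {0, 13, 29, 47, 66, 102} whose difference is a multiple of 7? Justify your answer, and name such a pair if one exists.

No, no such pair exists.

Reduce each element modulo 7: 0↦0, 13↦6, 29↦1, 47↦5, 66↦3, 102↦4.
All 6 residues are distinct, so no two elements differ by a multiple of 7.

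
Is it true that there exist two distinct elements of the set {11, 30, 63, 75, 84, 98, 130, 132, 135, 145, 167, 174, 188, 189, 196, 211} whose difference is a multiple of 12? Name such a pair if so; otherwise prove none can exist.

Yes: 11 and 167.

11 mod 12 = 11 and 167 mod 12 = 11, so 167 − 11 = 156 = 13·12.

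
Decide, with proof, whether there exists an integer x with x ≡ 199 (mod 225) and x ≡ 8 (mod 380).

No, no such integer exists.

Reduce both congruences modulo 5, which divides 225 and 380: they say x ≡ 199 (mod 5) and x ≡ 8 (mod 5).
However 199 ≡ 4 and 8 ≡ 3 (mod 5), and 4 ≠ 3.
Therefore no such x exists.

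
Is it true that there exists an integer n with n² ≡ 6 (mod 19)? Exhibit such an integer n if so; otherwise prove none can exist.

n = 5

Take n = 5. Then 5² = 25 = 1·19 + 6, so 5² ≡ 6 (mod 19).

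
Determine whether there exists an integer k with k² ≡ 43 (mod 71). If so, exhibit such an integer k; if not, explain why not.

k = 16

k = 16 works: 16² = 256, and 256 − 43 = 213 = 3·71.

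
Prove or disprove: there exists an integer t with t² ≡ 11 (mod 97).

Take t = 37. Then 37² = 1369 = 14·97 + 11, so 37² ≡ 11 (mod 97).

t = 37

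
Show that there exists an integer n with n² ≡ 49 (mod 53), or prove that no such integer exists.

Take n = 46. Then 46² = 2116 = 39·53 + 49, so 46² ≡ 49 (mod 53).

n = 46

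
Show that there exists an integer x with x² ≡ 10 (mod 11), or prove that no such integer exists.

Squares mod 11 repeat after x = 5 (as (−x)² = x²); for x = 0..5 they are 0, 1, 4, 9, 5, 3.
So the quadratic residues mod 11 are {0, 1, 3, 4, 5, 9}, and 10 is not among them.
Hence no integer x has x² ≡ 10 (mod 11).

No, no such integer exists.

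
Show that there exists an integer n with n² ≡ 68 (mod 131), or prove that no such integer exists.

No, no such integer exists.

Apply Euler's criterion with the prime 131: 68 is a quadratic residue iff 68^65 ≡ 1 (mod 131), and a non-residue iff it is ≡ −1.
Repeated squaring mod 131: 68^2 = 4624 ≡ 39; 68^4 ≡ 39² = 1521 ≡ 80; 68^8 ≡ 80² = 6400 ≡ 112; 68^16 ≡ 112² = 12544 ≡ 99; 68^32 ≡ 99² = 9801 ≡ 107; 68^64 ≡ 107² = 11449 ≡ 52.
Since 65 = 64 + 1, 68^65 ≡ 52 · 68; multiplying out mod 131: 52·68 = 3536 ≡ 130. Thus 68^65 ≡ 130 ≡ −1 (mod 131).
By Euler's criterion 68 is a quadratic non-residue mod 131: no n satisfies n² ≡ 68 (mod 131).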